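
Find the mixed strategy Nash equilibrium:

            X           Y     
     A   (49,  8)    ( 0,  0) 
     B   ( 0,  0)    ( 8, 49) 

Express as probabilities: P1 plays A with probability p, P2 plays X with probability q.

p = 0.8596, q = 0.1404

Work:
Find probabilities that make opponent indifferent:
P2 chooses q to make P1 indifferent between A and B
P1 chooses p to make P2 indifferent between X and Y
Mixed NE: P1 plays (A: 0.8596, B: 0.1404), P2 plays (X: 0.1404, Y: 0.8596)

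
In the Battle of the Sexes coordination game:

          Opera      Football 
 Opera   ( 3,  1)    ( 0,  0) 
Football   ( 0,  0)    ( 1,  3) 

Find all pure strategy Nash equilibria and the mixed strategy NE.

Pure NE: (Opera, Opera) and (Football, Football); Mixed NE: p = 0.75, q = 0.25

Work:
Check pure NE:
(Opera, Opera): (3, 1) - no unilateral deviation beneficial
(Football, Football): (1, 3) - no unilateral deviation beneficial
Mixed NE: P1 plays Opera with p = 0.75, P2 plays Opera with q = 0.25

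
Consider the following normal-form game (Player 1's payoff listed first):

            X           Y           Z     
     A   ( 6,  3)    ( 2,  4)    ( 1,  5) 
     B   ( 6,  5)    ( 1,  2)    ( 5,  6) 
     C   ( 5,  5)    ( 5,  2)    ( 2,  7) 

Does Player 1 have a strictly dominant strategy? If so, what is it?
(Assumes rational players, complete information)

No strictly dominant strategy exists for Player 1

Work:
A strategy strictly dominates another if it gives a strictly higher payoff against every opponent action. Compare each pair of P1's strategies column-by-column:
  A vs B: [6 vs 6, 2 vs 1, 1 vs 5] → A does not strictly dominate B (column X: 6 ≤ 6)
  A vs C: [6 vs 5, 2 vs 5, 1 vs 2] → A does not strictly dominate C (column Y: 2 ≤ 5)
  B vs A: [6 vs 6, 1 vs 2, 5 vs 1] → B does not strictly dominate A (column X: 6 ≤ 6)
  B vs C: [6 vs 5, 1 vs 5, 5 vs 2] → B does not strictly dominate C (column Y: 1 ≤ 5)
  C vs A: [5 vs 6, 5 vs 2, 2 vs 1] → C does not strictly dominate A (column X: 5 ≤ 6)
  C vs B: [5 vs 6, 5 vs 1, 2 vs 5] → C does not strictly dominate B (column X: 5 ≤ 6)
No single strategy strictly dominates all others → no strictly dominant strategy.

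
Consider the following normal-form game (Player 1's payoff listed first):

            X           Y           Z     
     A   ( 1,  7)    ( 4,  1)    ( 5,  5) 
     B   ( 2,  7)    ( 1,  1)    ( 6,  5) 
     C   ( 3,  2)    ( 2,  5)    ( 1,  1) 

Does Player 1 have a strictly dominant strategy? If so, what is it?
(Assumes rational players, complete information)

No strictly dominant strategy exists for Player 1

Work:
A strategy strictly dominates another if it gives a strictly higher payoff against every opponent action. Compare each pair of P1's strategies column-by-column:
  A vs B: [1 vs 2, 4 vs 1, 5 vs 6] → A does not strictly dominate B (column X: 1 ≤ 2)
  A vs C: [1 vs 3, 4 vs 2, 5 vs 1] → A does not strictly dominate C (column X: 1 ≤ 3)
  B vs A: [2 vs 1, 1 vs 4, 6 vs 5] → B does not strictly dominate A (column Y: 1 ≤ 4)
  B vs C: [2 vs 3, 1 vs 2, 6 vs 1] → B does not strictly dominate C (column X: 2 ≤ 3)
  C vs A: [3 vs 1, 2 vs 4, 1 vs 5] → C does not strictly dominate A (column Y: 2 ≤ 4)
  C vs B: [3 vs 2, 2 vs 1, 1 vs 6] → C does not strictly dominate B (column Z: 1 ≤ 6)
No single strategy strictly dominates all others → no strictly dominant strategy.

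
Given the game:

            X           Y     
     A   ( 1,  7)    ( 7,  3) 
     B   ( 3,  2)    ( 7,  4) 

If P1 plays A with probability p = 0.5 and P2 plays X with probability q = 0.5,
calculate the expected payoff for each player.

E[P1] = 4.5, E[P2] = 4.0

Work:
E[P1] = p·q·π₁(A,X) + p·(1-q)·π₁(A,Y) + (1-p)·q·π₁(B,X) + (1-p)·(1-q)·π₁(B,Y)
= 0.5·0.5·1 + 0.5·0.5·7 + 0.5·0.5·3 + 0.5·0.5·7
= 4.5

E[P2] = 4.0 (similar calculation)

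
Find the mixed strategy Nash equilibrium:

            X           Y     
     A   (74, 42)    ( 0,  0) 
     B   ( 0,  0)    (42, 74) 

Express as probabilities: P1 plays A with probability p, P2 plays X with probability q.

p = 0.6379, q = 0.3621

Work:
Find probabilities that make opponent indifferent:
P2 chooses q to make P1 indifferent between A and B
P1 chooses p to make P2 indifferent between X and Y
Mixed NE: P1 plays (A: 0.6379, B: 0.3621), P2 plays (X: 0.3621, Y: 0.6379)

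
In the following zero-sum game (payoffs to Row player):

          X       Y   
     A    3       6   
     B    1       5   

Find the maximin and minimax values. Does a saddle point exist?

Maximin = 3, Minimax = 3, Saddle: True

Work:
Row minimums: [3, 1] → maximin = 3
Column maximums: [3, 6] → minimax = 3
Saddle point exists! Game value = 3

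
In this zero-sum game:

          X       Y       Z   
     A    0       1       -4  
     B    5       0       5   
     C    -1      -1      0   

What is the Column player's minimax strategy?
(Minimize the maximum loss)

Column should play Y, value = 1

Work:
Column player minimizes Row's maximum payoff:
Column X: max payoff to Row = 5
Column Y: max payoff to Row = 1
Column Z: max payoff to Row = 5
Minimum is 1, achieved by column Y.
Minimax strategy: Y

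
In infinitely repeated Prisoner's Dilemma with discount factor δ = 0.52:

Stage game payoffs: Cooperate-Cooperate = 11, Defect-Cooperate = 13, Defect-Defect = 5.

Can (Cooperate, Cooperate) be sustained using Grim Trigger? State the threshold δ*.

δ* = 0.25; since δ = 0.52 ≥ 0.25, cooperation can be sustained

Work:
For Grim Trigger:
Cooperate forever: 11/(1-δ)
Defect then punished: 13 + 5·δ/(1-δ)
Need: 11/(1-δ) ≥ 13 + 5·δ/(1-δ)
Solving: δ ≥ (T-R)/(T-P) = (13-11)/(13-5) = 0.25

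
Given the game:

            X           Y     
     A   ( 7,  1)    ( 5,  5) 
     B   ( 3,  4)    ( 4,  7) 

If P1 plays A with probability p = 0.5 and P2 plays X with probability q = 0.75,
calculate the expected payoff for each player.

E[P1] = 4.875, E[P2] = 3.375

Work:
E[P1] = p·q·π₁(A,X) + p·(1-q)·π₁(A,Y) + (1-p)·q·π₁(B,X) + (1-p)·(1-q)·π₁(B,Y)
= 0.5·0.75·7 + 0.5·0.25·5 + 0.5·0.75·3 + 0.5·0.25·4
= 4.875

E[P2] = 3.375 (similar calculation)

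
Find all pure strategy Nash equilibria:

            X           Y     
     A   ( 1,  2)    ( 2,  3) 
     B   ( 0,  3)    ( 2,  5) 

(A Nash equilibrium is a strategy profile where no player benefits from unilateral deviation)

Nash equilibrium: (A, Y), (B, Y)

Work:
Best responses:
  P1 vs X: payoffs [1, 0] → best response A (payoff 1)
  P1 vs Y: payoffs [2, 2] → best response A/B (payoff 2)
  P2 vs A: payoffs [2, 3] → best response Y (payoff 3)
  P2 vs B: payoffs [3, 5] → best response Y (payoff 5)
Mutual best responses: (A,Y), (B,Y) → Nash equilibria.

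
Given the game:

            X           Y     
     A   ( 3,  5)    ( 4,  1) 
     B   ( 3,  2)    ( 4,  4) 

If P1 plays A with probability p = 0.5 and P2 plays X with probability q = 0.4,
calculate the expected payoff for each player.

E[P1] = 3.6, E[P2] = 2.9

Work:
E[P1] = p·q·π₁(A,X) + p·(1-q)·π₁(A,Y) + (1-p)·q·π₁(B,X) + (1-p)·(1-q)·π₁(B,Y)
= 0.5·0.4·3 + 0.5·0.6·4 + 0.5·0.4·3 + 0.5·0.6·4
= 3.6

E[P2] = 2.9 (similar calculation)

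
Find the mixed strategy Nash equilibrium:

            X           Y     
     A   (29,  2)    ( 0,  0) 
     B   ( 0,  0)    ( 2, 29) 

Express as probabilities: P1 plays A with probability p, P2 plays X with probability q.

p = 0.9355, q = 0.0645

Work:
Find probabilities that make opponent indifferent:
P2 chooses q to make P1 indifferent between A and B
P1 chooses p to make P2 indifferent between X and Y
Mixed NE: P1 plays (A: 0.9355, B: 0.0645), P2 plays (X: 0.0645, Y: 0.9355)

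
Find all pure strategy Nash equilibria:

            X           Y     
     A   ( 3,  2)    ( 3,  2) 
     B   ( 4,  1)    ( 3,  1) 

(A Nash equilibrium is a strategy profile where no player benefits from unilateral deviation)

Nash equilibrium: (A, Y), (B, X), (B, Y)

Work:
Best responses:
  P1 vs X: payoffs [3, 4] → best response B (payoff 4)
  P1 vs Y: payoffs [3, 3] → best response A/B (payoff 3)
  P2 vs A: payoffs [2, 2] → best response X/Y (payoff 2)
  P2 vs B: payoffs [1, 1] → best response X/Y (payoff 1)
Mutual best responses: (A,Y), (B,X), (B,Y) → Nash equilibria.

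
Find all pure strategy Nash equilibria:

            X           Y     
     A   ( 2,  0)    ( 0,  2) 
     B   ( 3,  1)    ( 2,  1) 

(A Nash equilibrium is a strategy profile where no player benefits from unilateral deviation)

Nash equilibrium: (B, X), (B, Y)

Work:
Best responses:
  P1 vs X: payoffs [2, 3] → best response B (payoff 3)
  P1 vs Y: payoffs [0, 2] → best response B (payoff 2)
  P2 vs A: payoffs [0, 2] → best response Y (payoff 2)
  P2 vs B: payoffs [1, 1] → best response X/Y (payoff 1)
Mutual best responses: (B,X), (B,Y) → Nash equilibria.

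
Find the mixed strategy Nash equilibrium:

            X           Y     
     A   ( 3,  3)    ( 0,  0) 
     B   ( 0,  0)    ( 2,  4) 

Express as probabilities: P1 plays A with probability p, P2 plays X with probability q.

p = 0.5714, q = 0.4

Work:
Find probabilities that make opponent indifferent:
P2 chooses q to make P1 indifferent between A and B
P1 chooses p to make P2 indifferent between X and Y
Mixed NE: P1 plays (A: 0.5714, B: 0.4286), P2 plays (X: 0.4, Y: 0.6)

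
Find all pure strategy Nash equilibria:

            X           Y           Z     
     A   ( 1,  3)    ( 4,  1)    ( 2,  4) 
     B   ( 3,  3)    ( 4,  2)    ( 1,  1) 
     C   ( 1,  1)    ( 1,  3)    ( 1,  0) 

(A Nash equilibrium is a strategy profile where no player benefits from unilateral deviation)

Nash equilibrium: (A, Z), (B, X)

Work:
Best responses:
  P1 vs X: payoffs [1, 3, 1] → best response B (payoff 3)
  P1 vs Y: payoffs [4, 4, 1] → best response A/B (payoff 4)
  P1 vs Z: payoffs [2, 1, 1] → best response A (payoff 2)
  P2 vs A: payoffs [3, 1, 4] → best response Z (payoff 4)
  P2 vs B: payoffs [3, 2, 1] → best response X (payoff 3)
  P2 vs C: payoffs [1, 3, 0] → best response Y (payoff 3)
Mutual best responses: (A,Z), (B,X) → Nash equilibria.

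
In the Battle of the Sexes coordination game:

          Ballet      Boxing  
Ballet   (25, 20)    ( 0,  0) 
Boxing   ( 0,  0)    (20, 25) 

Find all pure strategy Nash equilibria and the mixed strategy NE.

Pure NE: (Ballet, Ballet) and (Boxing, Boxing); Mixed NE: p = 0.5556, q = 0.4444

Work:
Check pure NE:
(Ballet, Ballet): (25, 20) - no unilateral deviation beneficial
(Boxing, Boxing): (20, 25) - no unilateral deviation beneficial
Mixed NE: P1 plays Ballet with p = 0.5556, P2 plays Ballet with q = 0.4444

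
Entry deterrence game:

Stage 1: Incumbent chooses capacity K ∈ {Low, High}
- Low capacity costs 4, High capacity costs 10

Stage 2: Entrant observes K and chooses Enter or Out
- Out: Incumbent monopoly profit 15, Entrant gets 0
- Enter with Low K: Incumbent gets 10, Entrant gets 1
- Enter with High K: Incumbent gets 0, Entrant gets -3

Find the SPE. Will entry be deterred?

SPE: (Low, Enter|Low, Out|High); Entry not deterred. Incumbent net profit = 6, Entrant gets 1

Work:
After Low K: Entrant enters (1 > 0)
After High K: Entrant stays out (-3 < 0)
Incumbent: Low → 10−4=6, High → 15−10=5
Incumbent chooses Low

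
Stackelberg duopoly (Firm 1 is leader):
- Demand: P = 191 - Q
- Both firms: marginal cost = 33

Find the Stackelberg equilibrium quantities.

q₁* (leader) = 79.0, q₂* (follower) = 39.5

Work:
Follower's reaction: q₂ = (a - c - q₁)/2
Leader substitutes: π₁ = q₁·(a - q₁ - (a-c-q₁)/2 - c)
FOC: q₁* = (191 - 33)/2 = 79.00
Then: q₂* = (191 - 33 - 79.0)/2 = 39.50
Leader has first-mover advantage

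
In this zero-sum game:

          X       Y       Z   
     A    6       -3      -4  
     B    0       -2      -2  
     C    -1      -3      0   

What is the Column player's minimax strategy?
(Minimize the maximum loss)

Column should play Y, value = -2

Work:
Column player minimizes Row's maximum payoff:
Column X: max payoff to Row = 6
Column Y: max payoff to Row = -2
Column Z: max payoff to Row = 0
Minimum is -2, achieved by column Y.
Minimax strategy: Y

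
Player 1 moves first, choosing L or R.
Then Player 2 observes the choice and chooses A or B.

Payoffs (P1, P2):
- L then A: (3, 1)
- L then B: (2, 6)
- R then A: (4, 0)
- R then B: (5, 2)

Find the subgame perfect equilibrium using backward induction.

P1 plays R, P2 plays B after L and B after R; Payoff (5, 2)

Work:
Backward induction:
After L: P2 chooses B → P1 gets 2
After R: P2 chooses B → P1 gets 5
P1 chooses R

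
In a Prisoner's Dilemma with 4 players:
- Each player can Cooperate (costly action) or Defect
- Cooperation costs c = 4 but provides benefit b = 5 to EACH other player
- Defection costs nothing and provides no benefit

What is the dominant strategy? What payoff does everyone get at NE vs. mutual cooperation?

Dominant: Defect; NE payoff = 0; Coop payoff = 11

Work:
Defect dominates (saves cost c = 4, benefit to others is external)
NE: All defect → everyone gets 0
If all cooperate: each receives (3)×5 - 4 = 11
Social dilemma: 11 > 0 but NE gives 0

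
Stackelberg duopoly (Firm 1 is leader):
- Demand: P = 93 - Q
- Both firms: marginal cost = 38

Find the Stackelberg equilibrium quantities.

q₁* (leader) = 27.5, q₂* (follower) = 13.75

Work:
Follower's reaction: q₂ = (a - c - q₁)/2
Leader substitutes: π₁ = q₁·(a - q₁ - (a-c-q₁)/2 - c)
FOC: q₁* = (93 - 38)/2 = 27.50
Then: q₂* = (93 - 38 - 27.5)/2 = 13.75
Leader has first-mover advantage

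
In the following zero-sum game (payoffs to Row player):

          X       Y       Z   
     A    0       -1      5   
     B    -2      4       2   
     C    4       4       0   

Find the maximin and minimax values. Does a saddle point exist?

Maximin = 0, Minimax = 4, Saddle: False

Work:
Row minimums: [-1, -2, 0] → maximin = 0
Column maximums: [4, 4, 5] → minimax = 4
No saddle point (maximin ≠ minimax). Mixed strategy needed.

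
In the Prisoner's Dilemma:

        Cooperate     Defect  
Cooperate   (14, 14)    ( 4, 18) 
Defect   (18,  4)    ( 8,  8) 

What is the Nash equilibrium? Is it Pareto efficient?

(Defect, Defect) is NE; not Pareto efficient

Work:
Defect dominates Cooperate for both players:
If P2 cooperates: Defect (18) > Cooperate (14)
If P2 defects: Defect (8) > Cooperate (4)
NE: (Defect, Defect) with payoff (8, 8)
But (Cooperate, Cooperate) = (14, 14) Pareto dominates (8, 8)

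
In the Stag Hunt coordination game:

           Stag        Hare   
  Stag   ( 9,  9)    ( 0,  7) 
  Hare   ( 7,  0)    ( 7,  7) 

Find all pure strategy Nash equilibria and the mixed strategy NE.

Pure NE: (Stag, Stag) and (Hare, Hare); Mixed NE: p = 0.7778, q = 0.7778

Work:
Check pure NE:
(Stag, Stag): (9, 9) - no unilateral deviation beneficial
(Hare, Hare): (7, 7) - no unilateral deviation beneficial
Mixed NE: P1 plays Stag with p = 0.7778, P2 plays Stag with q = 0.7778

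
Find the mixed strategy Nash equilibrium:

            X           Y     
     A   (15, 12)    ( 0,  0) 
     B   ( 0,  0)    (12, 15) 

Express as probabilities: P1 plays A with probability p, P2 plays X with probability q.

p = 0.5556, q = 0.4444

Work:
Find probabilities that make opponent indifferent:
P2 chooses q to make P1 indifferent between A and B
P1 chooses p to make P2 indifferent between X and Y
Mixed NE: P1 plays (A: 0.5556, B: 0.4444), P2 plays (X: 0.4444, Y: 0.5556)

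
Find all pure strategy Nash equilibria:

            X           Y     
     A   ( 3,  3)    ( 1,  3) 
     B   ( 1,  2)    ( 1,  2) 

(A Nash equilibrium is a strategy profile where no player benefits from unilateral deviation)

Nash equilibrium: (A, X), (A, Y), (B, Y)

Work:
Best responses:
  P1 vs X: payoffs [3, 1] → best response A (payoff 3)
  P1 vs Y: payoffs [1, 1] → best response A/B (payoff 1)
  P2 vs A: payoffs [3, 3] → best response X/Y (payoff 3)
  P2 vs B: payoffs [2, 2] → best response X/Y (payoff 2)
Mutual best responses: (A,X), (A,Y), (B,Y) → Nash equilibria.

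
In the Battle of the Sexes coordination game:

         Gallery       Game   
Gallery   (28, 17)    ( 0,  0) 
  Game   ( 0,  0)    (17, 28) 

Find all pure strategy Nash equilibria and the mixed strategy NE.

Pure NE: (Gallery, Gallery) and (Game, Game); Mixed NE: p = 0.6222, q = 0.3778

Work:
Check pure NE:
(Gallery, Gallery): (28, 17) - no unilateral deviation beneficial
(Game, Game): (17, 28) - no unilateral deviation beneficial
Mixed NE: P1 plays Gallery with p = 0.6222, P2 plays Gallery with q = 0.3778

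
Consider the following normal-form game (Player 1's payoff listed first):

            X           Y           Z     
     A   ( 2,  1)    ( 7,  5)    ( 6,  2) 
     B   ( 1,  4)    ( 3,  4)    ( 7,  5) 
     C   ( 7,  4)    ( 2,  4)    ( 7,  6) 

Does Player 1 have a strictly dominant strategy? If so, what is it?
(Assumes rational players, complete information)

No strictly dominant strategy exists for Player 1

Work:
A strategy strictly dominates another if it gives a strictly higher payoff against every opponent action. Compare each pair of P1's strategies column-by-column:
  A vs B: [2 vs 1, 7 vs 3, 6 vs 7] → A does not strictly dominate B (column Z: 6 ≤ 7)
  A vs C: [2 vs 7, 7 vs 2, 6 vs 7] → A does not strictly dominate C (column X: 2 ≤ 7)
  B vs A: [1 vs 2, 3 vs 7, 7 vs 6] → B does not strictly dominate A (column X: 1 ≤ 2)
  B vs C: [1 vs 7, 3 vs 2, 7 vs 7] → B does not strictly dominate C (column X: 1 ≤ 7)
  C vs A: [7 vs 2, 2 vs 7, 7 vs 6] → C does not strictly dominate A (column Y: 2 ≤ 7)
  C vs B: [7 vs 1, 2 vs 3, 7 vs 7] → C does not strictly dominate B (column Y: 2 ≤ 3)
No single strategy strictly dominates all others → no strictly dominant strategy.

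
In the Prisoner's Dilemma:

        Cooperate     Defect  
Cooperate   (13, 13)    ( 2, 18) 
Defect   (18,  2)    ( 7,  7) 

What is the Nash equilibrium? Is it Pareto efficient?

(Defect, Defect) is NE; not Pareto efficient

Work:
Defect dominates Cooperate for both players:
If P2 cooperates: Defect (18) > Cooperate (13)
If P2 defects: Defect (7) > Cooperate (2)
NE: (Defect, Defect) with payoff (7, 7)
But (Cooperate, Cooperate) = (13, 13) Pareto dominates (7, 7)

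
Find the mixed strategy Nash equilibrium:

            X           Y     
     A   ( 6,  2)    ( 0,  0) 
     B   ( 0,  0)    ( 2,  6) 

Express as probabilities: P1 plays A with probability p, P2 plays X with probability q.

p = 0.75, q = 0.25

Work:
Find probabilities that make opponent indifferent:
P2 chooses q to make P1 indifferent between A and B
P1 chooses p to make P2 indifferent between X and Y
Mixed NE: P1 plays (A: 0.75, B: 0.25), P2 plays (X: 0.25, Y: 0.75)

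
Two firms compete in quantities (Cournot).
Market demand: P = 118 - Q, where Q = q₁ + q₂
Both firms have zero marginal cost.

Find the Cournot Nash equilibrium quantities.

q₁* = q₂* = 39.33; P* = 39.33

Work:
Profit: π_i = P·q_i = (a - q_i - q_j)·q_i
FOC: ∂π_i/∂q_i = a - 2q_i - q_j = 0
Reaction function: q_i = (118 - q_j)/2
Symmetry: q* = 118/3 = 39.33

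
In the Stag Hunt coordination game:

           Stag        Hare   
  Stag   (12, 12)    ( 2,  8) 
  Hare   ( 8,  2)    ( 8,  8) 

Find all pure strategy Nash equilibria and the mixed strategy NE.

Pure NE: (Stag, Stag) and (Hare, Hare); Mixed NE: p = 0.6, q = 0.6

Work:
Check pure NE:
(Stag, Stag): (12, 12) - no unilateral deviation beneficial
(Hare, Hare): (8, 8) - no unilateral deviation beneficial
Mixed NE: P1 plays Stag with p = 0.6, P2 plays Stag with q = 0.6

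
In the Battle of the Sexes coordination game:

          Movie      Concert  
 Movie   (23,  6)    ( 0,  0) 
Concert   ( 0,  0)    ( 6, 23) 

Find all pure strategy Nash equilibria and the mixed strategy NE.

Pure NE: (Movie, Movie) and (Concert, Concert); Mixed NE: p = 0.7931, q = 0.2069

Work:
Check pure NE:
(Movie, Movie): (23, 6) - no unilateral deviation beneficial
(Concert, Concert): (6, 23) - no unilateral deviation beneficial
Mixed NE: P1 plays Movie with p = 0.7931, P2 plays Movie with q = 0.2069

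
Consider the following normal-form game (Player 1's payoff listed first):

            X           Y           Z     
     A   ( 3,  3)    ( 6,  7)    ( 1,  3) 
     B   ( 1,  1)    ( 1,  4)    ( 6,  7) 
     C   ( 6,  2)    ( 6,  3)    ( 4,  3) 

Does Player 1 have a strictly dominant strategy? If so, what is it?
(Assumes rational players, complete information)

No strictly dominant strategy exists for Player 1

Work:
A strategy strictly dominates another if it gives a strictly higher payoff against every opponent action. Compare each pair of P1's strategies column-by-column:
  A vs B: [3 vs 1, 6 vs 1, 1 vs 6] → A does not strictly dominate B (column Z: 1 ≤ 6)
  A vs C: [3 vs 6, 6 vs 6, 1 vs 4] → A does not strictly dominate C (column X: 3 ≤ 6)
  B vs A: [1 vs 3, 1 vs 6, 6 vs 1] → B does not strictly dominate A (column X: 1 ≤ 3)
  B vs C: [1 vs 6, 1 vs 6, 6 vs 4] → B does not strictly dominate C (column X: 1 ≤ 6)
  C vs A: [6 vs 3, 6 vs 6, 4 vs 1] → C does not strictly dominate A (column Y: 6 ≤ 6)
  C vs B: [6 vs 1, 6 vs 1, 4 vs 6] → C does not strictly dominate B (column Z: 4 ≤ 6)
No single strategy strictly dominates all others → no strictly dominant strategy.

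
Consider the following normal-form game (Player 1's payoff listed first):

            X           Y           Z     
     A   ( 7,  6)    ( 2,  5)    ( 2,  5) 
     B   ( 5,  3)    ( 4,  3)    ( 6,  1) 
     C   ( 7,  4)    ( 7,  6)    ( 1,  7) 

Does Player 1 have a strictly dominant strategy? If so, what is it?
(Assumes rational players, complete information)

No strictly dominant strategy exists for Player 1

Work:
A strategy strictly dominates another if it gives a strictly higher payoff against every opponent action. Compare each pair of P1's strategies column-by-column:
  A vs B: [7 vs 5, 2 vs 4, 2 vs 6] → A does not strictly dominate B (column Y: 2 ≤ 4)
  A vs C: [7 vs 7, 2 vs 7, 2 vs 1] → A does not strictly dominate C (column X: 7 ≤ 7)
  B vs A: [5 vs 7, 4 vs 2, 6 vs 2] → B does not strictly dominate A (column X: 5 ≤ 7)
  B vs C: [5 vs 7, 4 vs 7, 6 vs 1] → B does not strictly dominate C (column X: 5 ≤ 7)
  C vs A: [7 vs 7, 7 vs 2, 1 vs 2] → C does not strictly dominate A (column X: 7 ≤ 7)
  C vs B: [7 vs 5, 7 vs 4, 1 vs 6] → C does not strictly dominate B (column Z: 1 ≤ 6)
No single strategy strictly dominates all others → no strictly dominant strategy.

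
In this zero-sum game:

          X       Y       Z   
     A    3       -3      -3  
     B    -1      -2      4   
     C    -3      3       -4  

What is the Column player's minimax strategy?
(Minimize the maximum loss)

Column should play X or Y (all achieve the minimum), value = 3

Work:
Column player minimizes Row's maximum payoff:
Column X: max payoff to Row = 3
Column Y: max payoff to Row = 3
Column Z: max payoff to Row = 4
Minimum is 3, achieved by columns X, Y (tied).
Each of X or Y is a minimax strategy.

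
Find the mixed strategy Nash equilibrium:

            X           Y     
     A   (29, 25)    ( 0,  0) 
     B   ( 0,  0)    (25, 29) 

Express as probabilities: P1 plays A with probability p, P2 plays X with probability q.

p = 0.537, q = 0.463

Work:
Find probabilities that make opponent indifferent:
P2 chooses q to make P1 indifferent between A and B
P1 chooses p to make P2 indifferent between X and Y
Mixed NE: P1 plays (A: 0.537, B: 0.463), P2 plays (X: 0.463, Y: 0.537)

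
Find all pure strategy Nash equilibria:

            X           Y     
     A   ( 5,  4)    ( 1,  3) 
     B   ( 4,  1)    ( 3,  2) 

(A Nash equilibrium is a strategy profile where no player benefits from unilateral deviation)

Nash equilibrium: (A, X), (B, Y)

Work:
Best responses:
  P1 vs X: payoffs [5, 4] → best response A (payoff 5)
  P1 vs Y: payoffs [1, 3] → best response B (payoff 3)
  P2 vs A: payoffs [4, 3] → best response X (payoff 4)
  P2 vs B: payoffs [1, 2] → best response Y (payoff 2)
Mutual best responses: (A,X), (B,Y) → Nash equilibria.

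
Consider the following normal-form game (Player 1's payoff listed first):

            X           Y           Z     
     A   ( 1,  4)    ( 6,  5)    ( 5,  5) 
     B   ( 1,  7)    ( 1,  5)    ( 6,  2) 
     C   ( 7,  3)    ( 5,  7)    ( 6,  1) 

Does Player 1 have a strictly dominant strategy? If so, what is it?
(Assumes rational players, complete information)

No strictly dominant strategy exists for Player 1

Work:
A strategy strictly dominates another if it gives a strictly higher payoff against every opponent action. Compare each pair of P1's strategies column-by-column:
  A vs B: [1 vs 1, 6 vs 1, 5 vs 6] → A does not strictly dominate B (column X: 1 ≤ 1)
  A vs C: [1 vs 7, 6 vs 5, 5 vs 6] → A does not strictly dominate C (column X: 1 ≤ 7)
  B vs A: [1 vs 1, 1 vs 6, 6 vs 5] → B does not strictly dominate A (column X: 1 ≤ 1)
  B vs C: [1 vs 7, 1 vs 5, 6 vs 6] → B does not strictly dominate C (column X: 1 ≤ 7)
  C vs A: [7 vs 1, 5 vs 6, 6 vs 5] → C does not strictly dominate A (column Y: 5 ≤ 6)
  C vs B: [7 vs 1, 5 vs 1, 6 vs 6] → C does not strictly dominate B (column Z: 6 ≤ 6)
No single strategy strictly dominates all others → no strictly dominant strategy.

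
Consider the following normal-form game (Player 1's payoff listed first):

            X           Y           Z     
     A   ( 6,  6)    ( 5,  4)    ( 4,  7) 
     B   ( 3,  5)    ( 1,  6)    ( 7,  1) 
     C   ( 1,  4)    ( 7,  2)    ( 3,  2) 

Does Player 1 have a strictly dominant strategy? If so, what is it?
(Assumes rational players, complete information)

No strictly dominant strategy exists for Player 1

Work:
A strategy strictly dominates another if it gives a strictly higher payoff against every opponent action. Compare each pair of P1's strategies column-by-column:
  A vs B: [6 vs 3, 5 vs 1, 4 vs 7] → A does not strictly dominate B (column Z: 4 ≤ 7)
  A vs C: [6 vs 1, 5 vs 7, 4 vs 3] → A does not strictly dominate C (column Y: 5 ≤ 7)
  B vs A: [3 vs 6, 1 vs 5, 7 vs 4] → B does not strictly dominate A (column X: 3 ≤ 6)
  B vs C: [3 vs 1, 1 vs 7, 7 vs 3] → B does not strictly dominate C (column Y: 1 ≤ 7)
  C vs A: [1 vs 6, 7 vs 5, 3 vs 4] → C does not strictly dominate A (column X: 1 ≤ 6)
  C vs B: [1 vs 3, 7 vs 1, 3 vs 7] → C does not strictly dominate B (column X: 1 ≤ 3)
No single strategy strictly dominates all others → no strictly dominant strategy.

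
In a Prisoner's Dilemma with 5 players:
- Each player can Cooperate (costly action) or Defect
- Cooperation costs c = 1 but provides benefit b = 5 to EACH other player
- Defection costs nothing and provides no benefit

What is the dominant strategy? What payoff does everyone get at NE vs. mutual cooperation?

Dominant: Defect; NE payoff = 0; Coop payoff = 19

Work:
Defect dominates (saves cost c = 1, benefit to others is external)
NE: All defect → everyone gets 0
If all cooperate: each receives (4)×5 - 1 = 19
Social dilemma: 19 > 0 but NE gives 0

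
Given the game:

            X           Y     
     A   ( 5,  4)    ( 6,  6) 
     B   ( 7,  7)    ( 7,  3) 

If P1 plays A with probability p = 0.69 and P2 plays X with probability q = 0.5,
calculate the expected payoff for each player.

E[P1] = 5.965, E[P2] = 5.0

Work:
E[P1] = p·q·π₁(A,X) + p·(1-q)·π₁(A,Y) + (1-p)·q·π₁(B,X) + (1-p)·(1-q)·π₁(B,Y)
= 0.69·0.5·5 + 0.69·0.5·6 + 0.31·0.5·7 + 0.31·0.5·7
= 5.965

E[P2] = 5.0 (similar calculation)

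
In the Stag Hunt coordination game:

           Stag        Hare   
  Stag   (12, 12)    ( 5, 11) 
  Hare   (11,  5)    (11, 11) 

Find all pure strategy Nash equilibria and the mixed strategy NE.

Pure NE: (Stag, Stag) and (Hare, Hare); Mixed NE: p = 0.8571, q = 0.8571

Work:
Check pure NE:
(Stag, Stag): (12, 12) - no unilateral deviation beneficial
(Hare, Hare): (11, 11) - no unilateral deviation beneficial
Mixed NE: P1 plays Stag with p = 0.8571, P2 plays Stag with q = 0.8571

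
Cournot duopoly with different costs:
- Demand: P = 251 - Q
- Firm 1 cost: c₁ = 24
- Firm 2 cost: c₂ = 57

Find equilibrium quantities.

q₁* = 86.67, q₂* = 53.67

Work:
Reaction: q₁ = (251 - 24 - q₂)/2
Reaction: q₂ = (251 - 57 - q₁)/2
Solve simultaneously:
q₁* = (251 - 2×24 + 57)/3 = 86.67
q₂* = (251 - 2×57 + 24)/3 = 53.67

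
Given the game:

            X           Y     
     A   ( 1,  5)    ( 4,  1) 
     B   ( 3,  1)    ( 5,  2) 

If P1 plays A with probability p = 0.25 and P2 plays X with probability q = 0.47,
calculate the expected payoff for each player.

E[P1] = 3.6925, E[P2] = 1.8675

Work:
E[P1] = p·q·π₁(A,X) + p·(1-q)·π₁(A,Y) + (1-p)·q·π₁(B,X) + (1-p)·(1-q)·π₁(B,Y)
= 0.25·0.47·1 + 0.25·0.53·4 + 0.75·0.47·3 + 0.75·0.53·5
= 3.6925

E[P2] = 1.8675 (similar calculation)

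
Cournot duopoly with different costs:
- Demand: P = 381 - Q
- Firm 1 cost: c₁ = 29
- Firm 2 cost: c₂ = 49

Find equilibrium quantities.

q₁* = 124.0, q₂* = 104.0

Work:
Reaction: q₁ = (381 - 29 - q₂)/2
Reaction: q₂ = (381 - 49 - q₁)/2
Solve simultaneously:
q₁* = (381 - 2×29 + 49)/3 = 124.0
q₂* = (381 - 2×49 + 29)/3 = 104.0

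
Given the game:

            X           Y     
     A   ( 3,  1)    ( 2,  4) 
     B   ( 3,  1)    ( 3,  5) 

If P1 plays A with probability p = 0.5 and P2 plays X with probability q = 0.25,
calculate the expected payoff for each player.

E[P1] = 2.625, E[P2] = 3.625

Work:
E[P1] = p·q·π₁(A,X) + p·(1-q)·π₁(A,Y) + (1-p)·q·π₁(B,X) + (1-p)·(1-q)·π₁(B,Y)
= 0.5·0.25·3 + 0.5·0.75·2 + 0.5·0.25·3 + 0.5·0.75·3
= 2.625

E[P2] = 3.625 (similar calculation)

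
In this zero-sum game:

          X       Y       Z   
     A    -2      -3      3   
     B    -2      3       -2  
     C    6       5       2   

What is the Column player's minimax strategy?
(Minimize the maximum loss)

Column should play Z, value = 3

Work:
Column player minimizes Row's maximum payoff:
Column X: max payoff to Row = 6
Column Y: max payoff to Row = 5
Column Z: max payoff to Row = 3
Minimum is 3, achieved by column Z.
Minimax strategy: Z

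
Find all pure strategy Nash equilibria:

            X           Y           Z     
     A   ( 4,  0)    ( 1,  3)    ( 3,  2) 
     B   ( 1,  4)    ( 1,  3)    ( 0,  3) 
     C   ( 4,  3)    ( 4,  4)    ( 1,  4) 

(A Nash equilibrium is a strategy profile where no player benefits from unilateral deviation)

Nash equilibrium: (C, Y)

Work:
Best responses:
  P1 vs X: payoffs [4, 1, 4] → best response A/C (payoff 4)
  P1 vs Y: payoffs [1, 1, 4] → best response C (payoff 4)
  P1 vs Z: payoffs [3, 0, 1] → best response A (payoff 3)
  P2 vs A: payoffs [0, 3, 2] → best response Y (payoff 3)
  P2 vs B: payoffs [4, 3, 3] → best response X (payoff 4)
  P2 vs C: payoffs [3, 4, 4] → best response Y/Z (payoff 4)
Mutual best responses: (C,Y) → Nash equilibria.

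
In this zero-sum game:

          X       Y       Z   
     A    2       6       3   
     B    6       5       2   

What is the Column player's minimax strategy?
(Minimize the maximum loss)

Column should play Z, value = 3

Work:
Column player minimizes Row's maximum payoff:
Column X: max payoff to Row = 6
Column Y: max payoff to Row = 6
Column Z: max payoff to Row = 3
Minimum is 3, achieved by column Z.
Minimax strategy: Z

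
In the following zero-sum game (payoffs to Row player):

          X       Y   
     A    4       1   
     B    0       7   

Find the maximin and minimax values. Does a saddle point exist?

Maximin = 1, Minimax = 4, Saddle: False

Work:
Row minimums: [1, 0] → maximin = 1
Column maximums: [4, 7] → minimax = 4
No saddle point (maximin ≠ minimax). Mixed strategy needed.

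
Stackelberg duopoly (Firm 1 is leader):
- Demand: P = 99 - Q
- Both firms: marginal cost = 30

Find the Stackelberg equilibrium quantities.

q₁* (leader) = 34.5, q₂* (follower) = 17.25

Work:
Follower's reaction: q₂ = (a - c - q₁)/2
Leader substitutes: π₁ = q₁·(a - q₁ - (a-c-q₁)/2 - c)
FOC: q₁* = (99 - 30)/2 = 34.50
Then: q₂* = (99 - 30 - 34.5)/2 = 17.25
Leader has first-mover advantage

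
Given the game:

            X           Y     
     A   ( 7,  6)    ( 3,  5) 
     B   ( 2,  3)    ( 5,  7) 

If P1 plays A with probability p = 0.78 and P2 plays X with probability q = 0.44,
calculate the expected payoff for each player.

E[P1] = 4.5224, E[P2] = 5.396

Work:
E[P1] = p·q·π₁(A,X) + p·(1-q)·π₁(A,Y) + (1-p)·q·π₁(B,X) + (1-p)·(1-q)·π₁(B,Y)
= 0.78·0.44·7 + 0.78·0.56·3 + 0.22·0.44·2 + 0.22·0.56·5
= 4.5224

E[P2] = 5.396 (similar calculation)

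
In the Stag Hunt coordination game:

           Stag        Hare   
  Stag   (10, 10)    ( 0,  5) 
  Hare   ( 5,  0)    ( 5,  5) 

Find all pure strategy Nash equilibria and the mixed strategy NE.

Pure NE: (Stag, Stag) and (Hare, Hare); Mixed NE: p = 0.5, q = 0.5

Work:
Check pure NE:
(Stag, Stag): (10, 10) - no unilateral deviation beneficial
(Hare, Hare): (5, 5) - no unilateral deviation beneficial
Mixed NE: P1 plays Stag with p = 0.5, P2 plays Stag with q = 0.5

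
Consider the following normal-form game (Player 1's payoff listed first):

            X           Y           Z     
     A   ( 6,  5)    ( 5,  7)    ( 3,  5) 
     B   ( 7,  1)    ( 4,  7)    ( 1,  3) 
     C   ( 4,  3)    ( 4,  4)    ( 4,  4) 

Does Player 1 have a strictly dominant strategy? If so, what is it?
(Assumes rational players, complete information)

No strictly dominant strategy exists for Player 1

Work:
A strategy strictly dominates another if it gives a strictly higher payoff against every opponent action. Compare each pair of P1's strategies column-by-column:
  A vs B: [6 vs 7, 5 vs 4, 3 vs 1] → A does not strictly dominate B (column X: 6 ≤ 7)
  A vs C: [6 vs 4, 5 vs 4, 3 vs 4] → A does not strictly dominate C (column Z: 3 ≤ 4)
  B vs A: [7 vs 6, 4 vs 5, 1 vs 3] → B does not strictly dominate A (column Y: 4 ≤ 5)
  B vs C: [7 vs 4, 4 vs 4, 1 vs 4] → B does not strictly dominate C (column Y: 4 ≤ 4)
  C vs A: [4 vs 6, 4 vs 5, 4 vs 3] → C does not strictly dominate A (column X: 4 ≤ 6)
  C vs B: [4 vs 7, 4 vs 4, 4 vs 1] → C does not strictly dominate B (column X: 4 ≤ 7)
No single strategy strictly dominates all others → no strictly dominant strategy.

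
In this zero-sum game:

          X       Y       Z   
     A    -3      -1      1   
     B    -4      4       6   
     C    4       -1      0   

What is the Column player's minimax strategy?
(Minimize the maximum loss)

Column should play X or Y (all achieve the minimum), value = 4

Work:
Column player minimizes Row's maximum payoff:
Column X: max payoff to Row = 4
Column Y: max payoff to Row = 4
Column Z: max payoff to Row = 6
Minimum is 4, achieved by columns X, Y (tied).
Each of X or Y is a minimax strategy.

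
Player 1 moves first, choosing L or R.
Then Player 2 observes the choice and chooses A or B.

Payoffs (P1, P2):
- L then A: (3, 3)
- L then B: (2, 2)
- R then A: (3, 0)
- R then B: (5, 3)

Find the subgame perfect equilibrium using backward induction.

P1 plays R, P2 plays A after L and B after R; Payoff (5, 3)

Work:
Backward induction:
After L: P2 chooses A → P1 gets 3
After R: P2 chooses B → P1 gets 5
P1 chooses R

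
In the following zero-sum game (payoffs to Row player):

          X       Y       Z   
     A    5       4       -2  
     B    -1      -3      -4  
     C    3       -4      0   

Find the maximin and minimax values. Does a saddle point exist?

Maximin = -2, Minimax = 0, Saddle: False

Work:
Row minimums: [-2, -4, -4] → maximin = -2
Column maximums: [5, 4, 0] → minimax = 0
No saddle point (maximin ≠ minimax). Mixed strategy needed.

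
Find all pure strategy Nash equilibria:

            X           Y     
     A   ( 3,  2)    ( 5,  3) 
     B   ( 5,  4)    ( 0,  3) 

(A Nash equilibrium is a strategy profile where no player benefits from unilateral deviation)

Nash equilibrium: (A, Y), (B, X)

Work:
Best responses:
  P1 vs X: payoffs [3, 5] → best response B (payoff 5)
  P1 vs Y: payoffs [5, 0] → best response A (payoff 5)
  P2 vs A: payoffs [2, 3] → best response Y (payoff 3)
  P2 vs B: payoffs [4, 3] → best response X (payoff 4)
Mutual best responses: (A,Y), (B,X) → Nash equilibria.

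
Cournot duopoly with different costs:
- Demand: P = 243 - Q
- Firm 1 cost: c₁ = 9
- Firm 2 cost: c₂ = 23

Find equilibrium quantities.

q₁* = 82.67, q₂* = 68.67

Work:
Reaction: q₁ = (243 - 9 - q₂)/2
Reaction: q₂ = (243 - 23 - q₁)/2
Solve simultaneously:
q₁* = (243 - 2×9 + 23)/3 = 82.67
q₂* = (243 - 2×23 + 9)/3 = 68.67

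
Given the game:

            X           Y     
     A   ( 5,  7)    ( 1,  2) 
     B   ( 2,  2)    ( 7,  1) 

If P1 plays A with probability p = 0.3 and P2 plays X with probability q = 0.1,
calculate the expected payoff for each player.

E[P1] = 4.97, E[P2] = 1.52

Work:
E[P1] = p·q·π₁(A,X) + p·(1-q)·π₁(A,Y) + (1-p)·q·π₁(B,X) + (1-p)·(1-q)·π₁(B,Y)
= 0.3·0.1·5 + 0.3·0.9·1 + 0.7·0.1·2 + 0.7·0.9·7
= 4.97

E[P2] = 1.52 (similar calculation)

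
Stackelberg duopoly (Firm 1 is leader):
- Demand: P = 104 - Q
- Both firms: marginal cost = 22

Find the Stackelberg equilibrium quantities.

q₁* (leader) = 41.0, q₂* (follower) = 20.5

Work:
Follower's reaction: q₂ = (a - c - q₁)/2
Leader substitutes: π₁ = q₁·(a - q₁ - (a-c-q₁)/2 - c)
FOC: q₁* = (104 - 22)/2 = 41.00
Then: q₂* = (104 - 22 - 41.0)/2 = 20.50
Leader has first-mover advantage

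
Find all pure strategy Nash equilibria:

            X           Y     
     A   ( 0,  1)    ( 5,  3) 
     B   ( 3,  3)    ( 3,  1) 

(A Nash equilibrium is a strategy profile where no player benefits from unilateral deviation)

Nash equilibrium: (A, Y), (B, X)

Work:
Best responses:
  P1 vs X: payoffs [0, 3] → best response B (payoff 3)
  P1 vs Y: payoffs [5, 3] → best response A (payoff 5)
  P2 vs A: payoffs [1, 3] → best response Y (payoff 3)
  P2 vs B: payoffs [3, 1] → best response X (payoff 3)
Mutual best responses: (A,Y), (B,X) → Nash equilibria.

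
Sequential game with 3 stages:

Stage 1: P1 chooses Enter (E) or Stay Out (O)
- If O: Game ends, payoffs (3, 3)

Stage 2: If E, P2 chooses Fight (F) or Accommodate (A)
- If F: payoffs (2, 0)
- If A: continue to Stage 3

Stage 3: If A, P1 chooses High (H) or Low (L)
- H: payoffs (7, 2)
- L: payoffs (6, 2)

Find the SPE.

SPE: (E, A, H); Outcome (7, 2)

Work:
Stage 3: P1 chooses H (7 vs 6)
Stage 2: P2: F->0, A->2 (anticipating H). Choose A
Stage 1: P1: O->3, E->7 (anticipating A, H). Choose E
SPE path: E -> A -> H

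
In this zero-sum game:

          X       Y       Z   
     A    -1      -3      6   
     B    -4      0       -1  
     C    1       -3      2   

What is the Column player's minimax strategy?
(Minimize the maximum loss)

Column should play Y, value = 0

Work:
Column player minimizes Row's maximum payoff:
Column X: max payoff to Row = 1
Column Y: max payoff to Row = 0
Column Z: max payoff to Row = 6
Minimum is 0, achieved by column Y.
Minimax strategy: Y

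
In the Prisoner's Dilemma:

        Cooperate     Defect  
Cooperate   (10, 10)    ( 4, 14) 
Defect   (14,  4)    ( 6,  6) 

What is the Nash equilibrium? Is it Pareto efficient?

(Defect, Defect) is NE; not Pareto efficient

Work:
Defect dominates Cooperate for both players:
If P2 cooperates: Defect (14) > Cooperate (10)
If P2 defects: Defect (6) > Cooperate (4)
NE: (Defect, Defect) with payoff (6, 6)
But (Cooperate, Cooperate) = (10, 10) Pareto dominates (6, 6)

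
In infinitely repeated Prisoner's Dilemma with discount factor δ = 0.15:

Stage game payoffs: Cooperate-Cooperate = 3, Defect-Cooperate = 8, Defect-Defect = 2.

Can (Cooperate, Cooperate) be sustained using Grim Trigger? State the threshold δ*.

δ* = 0.8333; since δ = 0.15 < 0.8333, cooperation cannot be sustained

Work:
For Grim Trigger:
Cooperate forever: 3/(1-δ)
Defect then punished: 8 + 2·δ/(1-δ)
Need: 3/(1-δ) ≥ 8 + 2·δ/(1-δ)
Solving: δ ≥ (T-R)/(T-P) = (8-3)/(8-2) = 0.8333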